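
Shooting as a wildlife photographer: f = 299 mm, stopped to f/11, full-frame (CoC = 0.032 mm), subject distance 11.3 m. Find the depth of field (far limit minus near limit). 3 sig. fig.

Hyperfocal distance H = f²/(N·c) + f = 299²/(11 × 0.032) + 299 = 89401/0.352 + 299 ≈ 254279.1 mm ≈ 254.3 m.
Near limit Dn = s·(H − f)/(H + s − 2f) = 11300 × (254279.1 − 299) / (254279.1 + 11300 − 2 × 299) = 11300 × 253980.1 / 264981.1 ≈ 10830.87 mm.
Far limit Df = s·(H − f)/(H − s) = 11300 × (254279.1 − 299) / (254279.1 − 11300) = 11300 × 253980.1 / 242979.1 ≈ 11811.61 mm.
Depth of field = Df − Dn = 11811.61 − 10830.87 ≈ 980.74 mm ≈ 0.981 m.

0.981 m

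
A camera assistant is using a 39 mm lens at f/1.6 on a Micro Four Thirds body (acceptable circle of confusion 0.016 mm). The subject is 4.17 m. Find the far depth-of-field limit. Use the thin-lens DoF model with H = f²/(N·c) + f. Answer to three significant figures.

Hyperfocal distance H = f²/(N·c) + f = 39²/(1.6 × 0.016) + 39 = 1521/0.0256 + 39 ≈ 59453.1 mm ≈ 59.45 m.
Far limit Df = s·(H − f)/(H − s) = 4170 × (59453.1 − 39) / (59453.1 − 4170) = 4170 × 59414.1 / 55283.1 ≈ 4481.6 mm ≈ 4.48 m.

4.48 m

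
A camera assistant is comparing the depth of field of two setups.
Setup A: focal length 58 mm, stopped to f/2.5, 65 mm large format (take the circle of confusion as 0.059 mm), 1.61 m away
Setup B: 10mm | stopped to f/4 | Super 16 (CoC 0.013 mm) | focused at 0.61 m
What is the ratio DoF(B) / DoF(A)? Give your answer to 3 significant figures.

Setup A: H = 58²/(2.5×0.059) + 58 ≈ 22864.8 mm; DoF = Df − Dn = 1727.56 − 1507.42 ≈ 220.14 mm.
Setup B: H = 10²/(4×0.013) + 10 ≈ 1933.1 mm; DoF = Df − Dn = 886.63 − 464.94 ≈ 421.69 mm.
Ratio = 421.69 / 220.14 ≈ 1.92.

1.92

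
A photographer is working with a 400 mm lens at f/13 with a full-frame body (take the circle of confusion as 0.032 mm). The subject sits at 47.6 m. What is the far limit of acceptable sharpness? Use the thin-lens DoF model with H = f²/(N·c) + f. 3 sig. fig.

Hyperfocal distance H = f²/(N·c) + f = 400²/(13 × 0.032) + 400 = 160000/0.416 + 400 ≈ 385015.4 mm ≈ 385.0 m.
Far limit Df = s·(H − f)/(H − s) = 47600 × (385015.4 − 400) / (385015.4 − 47600) = 47600 × 384615.4 / 337415.4 ≈ 54259 mm ≈ 54.3 m.

54.3 m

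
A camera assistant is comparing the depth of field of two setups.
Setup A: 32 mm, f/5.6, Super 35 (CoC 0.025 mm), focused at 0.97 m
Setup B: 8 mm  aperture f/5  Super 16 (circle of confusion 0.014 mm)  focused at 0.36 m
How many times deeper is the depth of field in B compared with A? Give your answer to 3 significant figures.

Setup A: H = 32²/(5.6×0.025) + 32 ≈ 7346.3 mm; DoF = Df − Dn = 1112.69 − 859.74 ≈ 252.95 mm.
Setup B: H = 8²/(5×0.014) + 8 ≈ 922.3 mm; DoF = Df − Dn = 585.37 − 259.93 ≈ 325.44 mm.
Ratio = 325.44 / 252.95 ≈ 1.29.

1.29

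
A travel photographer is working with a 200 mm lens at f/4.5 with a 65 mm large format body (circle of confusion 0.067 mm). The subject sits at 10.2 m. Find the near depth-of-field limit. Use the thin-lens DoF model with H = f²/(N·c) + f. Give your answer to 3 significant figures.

Hyperfocal distance H = f²/(N·c) + f = 200²/(4.5 × 0.067) + 200 = 40000/0.3015 + 200 ≈ 132870.0 mm ≈ 132.9 m.
Near limit Dn = s·(H − f)/(H + s − 2f) = 10200 × (132870.0 − 200) / (132870.0 + 10200 − 2 × 200) = 10200 × 132670.0 / 142670.0 ≈ 9485.1 mm ≈ 9.49 m.

9.49 m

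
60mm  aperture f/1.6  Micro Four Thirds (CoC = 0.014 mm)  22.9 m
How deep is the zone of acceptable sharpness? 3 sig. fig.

6.64 m

Hyperfocal distance H = f²/(N·c) + f = 60²/(1.6 × 0.014) + 60 = 3600/0.0224 + 60 ≈ 160774.3 mm ≈ 160.8 m.
Near limit Dn = s·(H − f)/(H + s − 2f) = 22900 × (160774.3 − 60) / (160774.3 + 22900 − 2 × 60) = 22900 × 160714.3 / 183554.3 ≈ 20050.5 mm.
Far limit Df = s·(H − f)/(H − s) = 22900 × (160774.3 − 60) / (160774.3 − 22900) = 22900 × 160714.3 / 137874.3 ≈ 26693.6 mm.
Depth of field = Df − Dn = 26693.6 − 20050.5 ≈ 6643.1 mm ≈ 6.64 m.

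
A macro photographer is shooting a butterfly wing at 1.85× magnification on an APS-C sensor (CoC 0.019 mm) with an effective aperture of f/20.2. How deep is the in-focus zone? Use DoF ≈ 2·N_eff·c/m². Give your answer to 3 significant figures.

At magnification m, DoF ≈ 2·N_eff·c/m² = 2 × 20.2 × 0.019 / 1.85² = 0.7676 / 3.423 ≈ 0.224 mm.

0.224 mm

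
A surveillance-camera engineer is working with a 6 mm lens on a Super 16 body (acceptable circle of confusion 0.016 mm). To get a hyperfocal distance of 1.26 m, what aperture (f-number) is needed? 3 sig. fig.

Rearrange H = f²/(N·c) + f for N: N = f² / ((H − f)·c).
N = 6² / ((1260 − 6) × 0.016) = 36 / 20.06 ≈ 1.79.

f/1.79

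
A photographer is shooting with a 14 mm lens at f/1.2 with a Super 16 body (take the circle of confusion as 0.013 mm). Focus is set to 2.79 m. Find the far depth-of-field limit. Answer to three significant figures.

Hyperfocal distance H = f²/(N·c) + f = 14²/(1.2 × 0.013) + 14 = 196/0.0156 + 14 ≈ 12578.1 mm ≈ 12.58 m.
Far limit Df = s·(H − f)/(H − s) = 2790 × (12578.1 − 14) / (12578.1 − 2790) = 2790 × 12564.1 / 9788.1 ≈ 3581.3 mm ≈ 3.58 m.

3.58 m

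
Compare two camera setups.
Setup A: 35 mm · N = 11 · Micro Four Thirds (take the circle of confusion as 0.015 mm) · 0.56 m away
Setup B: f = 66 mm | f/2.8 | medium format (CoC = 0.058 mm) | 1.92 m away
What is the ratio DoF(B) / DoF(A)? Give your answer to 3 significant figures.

3.35

Setup A: H = 35²/(11×0.015) + 35 ≈ 7459.2 mm; DoF = Df − Dn = 602.613 − 523.015 ≈ 79.598 mm.
Setup B: H = 66²/(2.8×0.058) + 66 ≈ 26888.7 mm; DoF = Df − Dn = 2062.57 − 1795.87 ≈ 266.70 mm.
Ratio = 266.70 / 79.598 ≈ 3.35.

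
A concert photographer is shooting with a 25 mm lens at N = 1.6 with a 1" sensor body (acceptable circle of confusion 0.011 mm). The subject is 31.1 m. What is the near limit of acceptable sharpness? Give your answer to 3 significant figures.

Hyperfocal distance H = f²/(N·c) + f = 25²/(1.6 × 0.011) + 25 = 625/0.0176 + 25 ≈ 35536.4 mm ≈ 35.54 m.
Near limit Dn = s·(H − f)/(H + s − 2f) = 31100 × (35536.4 − 25) / (35536.4 + 31100 − 2 × 25) = 31100 × 35511.4 / 66586.4 ≈ 16586 mm ≈ 16.6 m.

16.6 m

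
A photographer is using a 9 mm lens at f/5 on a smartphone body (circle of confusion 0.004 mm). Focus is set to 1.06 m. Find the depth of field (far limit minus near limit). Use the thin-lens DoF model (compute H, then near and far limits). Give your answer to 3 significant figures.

Hyperfocal distance H = f²/(N·c) + f = 9²/(5 × 0.004) + 9 = 81/0.02 + 9 ≈ 4059.0 mm ≈ 4.059 m.
Near limit Dn = s·(H − f)/(H + s − 2f) = 1060 × (4059.0 − 9) / (4059.0 + 1060 − 2 × 9) = 1060 × 4050.0 / 5101.0 ≈ 841.60 mm.
Far limit Df = s·(H − f)/(H − s) = 1060 × (4059.0 − 9) / (4059.0 − 1060) = 1060 × 4050.0 / 2999.0 ≈ 1431.48 mm.
Depth of field = Df − Dn = 1431.48 − 841.60 ≈ 589.88 mm ≈ 0.590 m.

0.590 m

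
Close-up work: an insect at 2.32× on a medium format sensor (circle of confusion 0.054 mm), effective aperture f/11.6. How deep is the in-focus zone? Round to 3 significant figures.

0.233 mm

At magnification m, DoF ≈ 2·N_eff·c/m² = 2 × 11.6 × 0.054 / 2.32² = 1.253 / 5.382 ≈ 0.233 mm.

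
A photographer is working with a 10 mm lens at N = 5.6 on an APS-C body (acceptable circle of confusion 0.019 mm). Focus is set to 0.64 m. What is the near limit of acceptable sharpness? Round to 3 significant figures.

Hyperfocal distance H = f²/(N·c) + f = 10²/(5.6 × 0.019) + 10 = 100/0.1064 + 10 ≈ 949.8 mm ≈ 0.950 m.
Near limit Dn = s·(H − f)/(H + s − 2f) = 640 × (949.8 − 10) / (949.8 + 640 − 2 × 10) = 640 × 939.8 / 1569.8 ≈ 383.16 mm.

383 mm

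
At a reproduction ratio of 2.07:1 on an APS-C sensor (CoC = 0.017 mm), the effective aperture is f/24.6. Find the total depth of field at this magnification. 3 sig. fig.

0.195 mm

At magnification m, DoF ≈ 2·N_eff·c/m² = 2 × 24.6 × 0.017 / 2.07² = 0.8364 / 4.285 ≈ 0.195 mm.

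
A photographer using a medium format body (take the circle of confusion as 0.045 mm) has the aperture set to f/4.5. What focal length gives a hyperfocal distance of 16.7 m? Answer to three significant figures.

58.1 mm

From H = f²/(N·c) + f, with f ≪ H: f ≈ √(H·N·c) = √(16700 × 4.5 × 0.045) = √3381.7 ≈ 58.15 mm.
Exact: f² + N·c·f − N·c·H = 0 ⇒ f = (−N·c + √((N·c)² + 4·N·c·H))/2 = (−0.2025 + √13527)/2 ≈ 58.052 mm ≈ 58.1 mm.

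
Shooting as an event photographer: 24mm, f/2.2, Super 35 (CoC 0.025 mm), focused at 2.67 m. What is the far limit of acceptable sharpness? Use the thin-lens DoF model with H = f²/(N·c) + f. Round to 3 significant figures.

3.57 m

Hyperfocal distance H = f²/(N·c) + f = 24²/(2.2 × 0.025) + 24 = 576/0.055 + 24 ≈ 10496.7 mm ≈ 10.50 m.
Far limit Df = s·(H − f)/(H − s) = 2670 × (10496.7 − 24) / (10496.7 − 2670) = 2670 × 10472.7 / 7826.7 ≈ 3572.7 mm ≈ 3.57 m.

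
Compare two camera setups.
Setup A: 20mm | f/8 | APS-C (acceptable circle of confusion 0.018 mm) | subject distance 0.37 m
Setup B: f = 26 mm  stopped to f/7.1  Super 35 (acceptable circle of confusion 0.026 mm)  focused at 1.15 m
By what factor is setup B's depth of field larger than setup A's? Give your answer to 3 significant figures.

8.23

Setup A: H = 20²/(8×0.018) + 20 ≈ 2797.8 mm; DoF = Df − Dn = 423.341 − 328.597 ≈ 94.744 mm.
Setup B: H = 26²/(7.1×0.026) + 26 ≈ 3688.0 mm; DoF = Df − Dn = 1659.30 − 879.92 ≈ 779.38 mm.
Ratio = 779.38 / 94.744 ≈ 8.23.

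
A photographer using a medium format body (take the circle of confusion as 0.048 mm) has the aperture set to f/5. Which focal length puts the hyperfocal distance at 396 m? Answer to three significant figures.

308 mm

From H = f²/(N·c) + f, with f ≪ H: f ≈ √(H·N·c) = √(396000 × 5 × 0.048) = √95040 ≈ 308.3 mm.
The +f correction barely moves this — solving exactly, f² + N·c·f − N·c·H = 0 ⇒ f = (−N·c + √((N·c)² + 4·N·c·H))/2 = (−0.24 + √380160)/2 ≈ 308.17 mm, so f ≈ 308 mm.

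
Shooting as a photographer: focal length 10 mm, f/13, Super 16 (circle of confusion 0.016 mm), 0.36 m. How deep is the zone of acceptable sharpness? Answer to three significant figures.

Hyperfocal distance H = f²/(N·c) + f = 10²/(13 × 0.016) + 10 = 100/0.208 + 10 ≈ 490.8 mm ≈ 0.491 m.
Near limit Dn = s·(H − f)/(H + s − 2f) = 360 × (490.8 − 10) / (490.8 + 360 − 2 × 10) = 360 × 480.8 / 830.8 ≈ 208.3 mm.
Far limit Df = s·(H − f)/(H − s) = 360 × (490.8 − 10) / (490.8 − 360) = 360 × 480.8 / 130.8 ≈ 1323.5 mm.
Depth of field = Df − Dn = 1323.5 − 208.3 ≈ 1115.2 mm ≈ 1.12 m.

1.12 m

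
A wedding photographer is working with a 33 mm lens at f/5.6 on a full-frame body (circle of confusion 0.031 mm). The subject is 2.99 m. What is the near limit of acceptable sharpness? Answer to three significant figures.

2.03 m

Hyperfocal distance H = f²/(N·c) + f = 33²/(5.6 × 0.031) + 33 = 1089/0.1736 + 33 ≈ 6306.0 mm ≈ 6.306 m.
Near limit Dn = s·(H − f)/(H + s − 2f) = 2990 × (6306.0 − 33) / (6306.0 + 2990 − 2 × 33) = 2990 × 6273.0 / 9230.0 ≈ 2032.1 mm ≈ 2.03 m.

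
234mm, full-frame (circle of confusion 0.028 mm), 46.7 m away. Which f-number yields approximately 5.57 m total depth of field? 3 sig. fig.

Write h = H − f = f²/(N·c). The thin-lens limits are Dn = s·h/(h + (s−f)) and Df = s·h/(h − (s−f)), so DoF = Df − Dn = 2·s·(s−f)·h / (h² − (s−f)²).
That is a quadratic in h: DoF·h² − 2·s·(s−f)·h − DoF·(s−f)² = 0 ⇒ h = (s−f)·(s + √(s² + DoF²)) / DoF = 46466 × (46700 + √(46700² + 5570²)) / 5570 = 46466 × (46700 + 47031.0) / 5570 ≈ 781922 mm.
Then N = f²/(c·h) = 234² / (0.028 × 781922) = 54756 / 21894 ≈ 2.50.

f/2.50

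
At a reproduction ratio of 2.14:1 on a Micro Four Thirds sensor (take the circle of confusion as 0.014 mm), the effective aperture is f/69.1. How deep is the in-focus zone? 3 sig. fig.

At magnification m, DoF ≈ 2·N_eff·c/m² = 2 × 69.1 × 0.014 / 2.14² = 1.935 / 4.58 ≈ 0.422 mm.

0.422 mm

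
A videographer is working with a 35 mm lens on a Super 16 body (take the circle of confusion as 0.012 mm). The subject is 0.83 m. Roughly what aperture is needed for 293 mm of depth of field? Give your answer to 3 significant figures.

f/22

Write h = H − f = f²/(N·c). The thin-lens limits are Dn = s·h/(h + (s−f)) and Df = s·h/(h − (s−f)), so DoF = Df − Dn = 2·s·(s−f)·h / (h² − (s−f)²).
That is a quadratic in h: DoF·h² − 2·s·(s−f)·h − DoF·(s−f)² = 0 ⇒ h = (s−f)·(s + √(s² + DoF²)) / DoF = 795 × (830 + √(830² + 293²)) / 293 = 795 × (830 + 880.198) / 293 ≈ 4640.3 mm.
Then N = f²/(c·h) = 35² / (0.012 × 4640.3) = 1225 / 55.684 ≈ 22.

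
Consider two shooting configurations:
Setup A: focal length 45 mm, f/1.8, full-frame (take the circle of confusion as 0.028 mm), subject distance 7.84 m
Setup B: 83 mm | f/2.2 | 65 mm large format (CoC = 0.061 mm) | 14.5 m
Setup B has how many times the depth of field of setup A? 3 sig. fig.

Setup A: H = 45²/(1.8×0.028) + 45 ≈ 40223.6 mm; DoF = Df − Dn = 9727.2 − 6566.1 ≈ 3161.1 mm.
Setup B: H = 83²/(2.2×0.061) + 83 ≈ 51416.8 mm; DoF = Df − Dn = 20162.6 − 11320.6 ≈ 8842.0 mm.
Ratio = 8842.0 / 3161.1 ≈ 2.80.

2.80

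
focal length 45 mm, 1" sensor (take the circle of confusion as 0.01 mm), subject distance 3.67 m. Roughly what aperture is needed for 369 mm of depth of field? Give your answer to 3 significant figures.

f/2.80

Write h = H − f = f²/(N·c). The thin-lens limits are Dn = s·h/(h + (s−f)) and Df = s·h/(h − (s−f)), so DoF = Df − Dn = 2·s·(s−f)·h / (h² − (s−f)²).
That is a quadratic in h: DoF·h² − 2·s·(s−f)·h − DoF·(s−f)² = 0 ⇒ h = (s−f)·(s + √(s² + DoF²)) / DoF = 3625 × (3670 + √(3670² + 369²)) / 369 = 3625 × (3670 + 3688.50) / 369 ≈ 72289 mm.
Then N = f²/(c·h) = 45² / (0.01 × 72289) = 2025 / 722.89 ≈ 2.80.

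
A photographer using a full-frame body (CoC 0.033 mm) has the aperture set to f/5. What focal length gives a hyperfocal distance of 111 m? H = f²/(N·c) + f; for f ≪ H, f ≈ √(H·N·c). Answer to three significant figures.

135 mm

From H = f²/(N·c) + f, with f ≪ H: f ≈ √(H·N·c) = √(111000 × 5 × 0.033) = √18315 ≈ 135.3 mm.
The +f correction barely moves this — solving exactly, f² + N·c·f − N·c·H = 0 ⇒ f = (−N·c + √((N·c)² + 4·N·c·H))/2 = (−0.165 + √73260)/2 ≈ 135.25 mm, so f ≈ 135 mm.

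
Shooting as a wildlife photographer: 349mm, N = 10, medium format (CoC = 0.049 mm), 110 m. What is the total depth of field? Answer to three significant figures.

120 m

Hyperfocal distance H = f²/(N·c) + f = 349²/(10 × 0.049) + 349 = 121801/0.49 + 349 ≈ 248922.5 mm ≈ 248.9 m.
Near limit Dn = s·(H − f)/(H + s − 2f) = 110000 × (248922.5 − 349) / (248922.5 + 110000 − 2 × 349) = 110000 × 248573.5 / 358224.5 ≈ 76329 mm.
Far limit Df = s·(H − f)/(H − s) = 110000 × (248922.5 − 349) / (248922.5 − 110000) = 110000 × 248573.5 / 138922.5 ≈ 196823 mm.
Depth of field = Df − Dn = 196823 − 76329 ≈ 120494 mm ≈ 120 m.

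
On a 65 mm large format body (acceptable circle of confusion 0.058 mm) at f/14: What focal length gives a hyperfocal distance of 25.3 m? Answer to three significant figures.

From H = f²/(N·c) + f, with f ≪ H: f ≈ √(H·N·c) = √(25300 × 14 × 0.058) = √20544 ≈ 143.3 mm.
The +f correction barely moves this — solving exactly, f² + N·c·f − N·c·H = 0 ⇒ f = (−N·c + √((N·c)² + 4·N·c·H))/2 = (−0.812 + √82175)/2 ≈ 142.92 mm, so f ≈ 143 mm.

143 mm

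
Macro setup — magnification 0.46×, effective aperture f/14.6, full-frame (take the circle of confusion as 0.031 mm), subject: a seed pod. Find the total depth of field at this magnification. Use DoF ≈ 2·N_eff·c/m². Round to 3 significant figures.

At magnification m, DoF ≈ 2·N_eff·c/m² = 2 × 14.6 × 0.031 / 0.46² = 0.9052 / 0.2116 ≈ 4.28 mm.

4.28 mm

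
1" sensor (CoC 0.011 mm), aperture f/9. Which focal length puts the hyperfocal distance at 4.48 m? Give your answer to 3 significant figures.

From H = f²/(N·c) + f, with f ≪ H: f ≈ √(H·N·c) = √(4480 × 9 × 0.011) = √443.52 ≈ 21.06 mm.
Exact: f² + N·c·f − N·c·H = 0 ⇒ f = (−N·c + √((N·c)² + 4·N·c·H))/2 = (−0.099 + √1774.1)/2 ≈ 21.010 mm ≈ 21.0 mm.

21.0 mm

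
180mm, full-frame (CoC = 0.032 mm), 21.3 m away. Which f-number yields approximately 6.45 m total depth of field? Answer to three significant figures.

Write h = H − f = f²/(N·c). The thin-lens limits are Dn = s·h/(h + (s−f)) and Df = s·h/(h − (s−f)), so DoF = Df − Dn = 2·s·(s−f)·h / (h² − (s−f)²).
That is a quadratic in h: DoF·h² − 2·s·(s−f)·h − DoF·(s−f)² = 0 ⇒ h = (s−f)·(s + √(s² + DoF²)) / DoF = 21120 × (21300 + √(21300² + 6450²)) / 6450 = 21120 × (21300 + 22255.2) / 6450 ≈ 142618 mm.
Then N = f²/(c·h) = 180² / (0.032 × 142618) = 32400 / 4563.8 ≈ 7.10.

f/7.10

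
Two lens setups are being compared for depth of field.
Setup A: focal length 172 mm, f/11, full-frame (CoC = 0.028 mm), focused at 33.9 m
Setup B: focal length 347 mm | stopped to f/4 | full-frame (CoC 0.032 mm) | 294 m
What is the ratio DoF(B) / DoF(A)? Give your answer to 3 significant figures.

7.49

Setup A: H = 172²/(11×0.028) + 172 ≈ 96223.9 mm; DoF = Df − Dn = 52246 − 25090 ≈ 27156 mm.
Setup B: H = 347²/(4×0.032) + 347 ≈ 941042.3 mm; DoF = Df − Dn = 427429 − 224057 ≈ 203372 mm.
Ratio = 203372 / 27156 ≈ 7.49.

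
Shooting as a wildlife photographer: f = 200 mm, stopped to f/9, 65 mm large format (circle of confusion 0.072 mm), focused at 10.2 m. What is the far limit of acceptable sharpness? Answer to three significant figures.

12.2 m

Hyperfocal distance H = f²/(N·c) + f = 200²/(9 × 0.072) + 200 = 40000/0.648 + 200 ≈ 61928.4 mm ≈ 61.93 m.
Far limit Df = s·(H − f)/(H − s) = 10200 × (61928.4 − 200) / (61928.4 − 10200) = 10200 × 61728.4 / 51728.4 ≈ 12172 mm ≈ 12.2 m.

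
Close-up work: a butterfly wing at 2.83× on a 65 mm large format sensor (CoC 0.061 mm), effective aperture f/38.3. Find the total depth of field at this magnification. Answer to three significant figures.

At magnification m, DoF ≈ 2·N_eff·c/m² = 2 × 38.3 × 0.061 / 2.83² = 4.673 / 8.009 ≈ 0.583 mm.

0.583 mm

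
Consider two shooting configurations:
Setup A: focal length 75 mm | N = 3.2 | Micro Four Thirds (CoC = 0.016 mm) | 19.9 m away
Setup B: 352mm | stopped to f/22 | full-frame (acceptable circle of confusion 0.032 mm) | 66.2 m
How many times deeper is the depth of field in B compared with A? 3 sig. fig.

7.76

Setup A: H = 75²/(3.2×0.016) + 75 ≈ 109938.3 mm; DoF = Df − Dn = 24281.7 − 16858.0 ≈ 7423.7 mm.
Setup B: H = 352²/(22×0.032) + 352 ≈ 176352.0 mm; DoF = Df − Dn = 105774 − 48176 ≈ 57598 mm.
Ratio = 57598 / 7423.7 ≈ 7.76.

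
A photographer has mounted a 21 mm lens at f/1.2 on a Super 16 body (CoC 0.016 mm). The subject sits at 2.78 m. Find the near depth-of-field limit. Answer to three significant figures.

Hyperfocal distance H = f²/(N·c) + f = 21²/(1.2 × 0.016) + 21 = 441/0.0192 + 21 ≈ 22989.8 mm ≈ 22.99 m.
Near limit Dn = s·(H − f)/(H + s − 2f) = 2780 × (22989.8 − 21) / (22989.8 + 2780 − 2 × 21) = 2780 × 22968.8 / 25727.8 ≈ 2481.9 mm ≈ 2.48 m.

2.48 m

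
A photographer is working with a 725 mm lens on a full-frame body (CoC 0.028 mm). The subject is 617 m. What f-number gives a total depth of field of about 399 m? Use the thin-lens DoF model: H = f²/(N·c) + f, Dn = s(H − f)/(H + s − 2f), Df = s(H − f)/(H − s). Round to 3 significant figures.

f/8.99

Write h = H − f = f²/(N·c). The thin-lens limits are Dn = s·h/(h + (s−f)) and Df = s·h/(h − (s−f)), so DoF = Df − Dn = 2·s·(s−f)·h / (h² − (s−f)²).
That is a quadratic in h: DoF·h² − 2·s·(s−f)·h − DoF·(s−f)² = 0 ⇒ h = (s−f)·(s + √(s² + DoF²)) / DoF = 616275 × (617000 + √(617000² + 399000²)) / 399000 = 616275 × (617000 + 734772) / 399000 ≈ 2087878 mm.
Then N = f²/(c·h) = 725² / (0.028 × 2087878) = 525625 / 58461 ≈ 8.99.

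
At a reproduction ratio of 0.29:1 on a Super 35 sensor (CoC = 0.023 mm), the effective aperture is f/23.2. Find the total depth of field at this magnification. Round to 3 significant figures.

At magnification m, DoF ≈ 2·N_eff·c/m² = 2 × 23.2 × 0.023 / 0.29² = 1.067 / 0.0841 ≈ 12.7 mm.

12.7 mm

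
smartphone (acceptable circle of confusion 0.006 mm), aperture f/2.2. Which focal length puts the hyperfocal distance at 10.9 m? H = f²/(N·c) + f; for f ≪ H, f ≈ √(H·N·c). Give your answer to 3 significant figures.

12.0 mm

From H = f²/(N·c) + f, with f ≪ H: f ≈ √(H·N·c) = √(10900 × 2.2 × 0.006) = √143.88 ≈ 11.99 mm.
The +f correction barely moves this — solving exactly, f² + N·c·f − N·c·H = 0 ⇒ f = (−N·c + √((N·c)² + 4·N·c·H))/2 = (−0.0132 + √575.52)/2 ≈ 11.988 mm, so f ≈ 12.0 mm.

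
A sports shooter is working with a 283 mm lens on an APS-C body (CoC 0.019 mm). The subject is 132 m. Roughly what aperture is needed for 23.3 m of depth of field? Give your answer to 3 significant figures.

Write h = H − f = f²/(N·c). The thin-lens limits are Dn = s·h/(h + (s−f)) and Df = s·h/(h − (s−f)), so DoF = Df − Dn = 2·s·(s−f)·h / (h² − (s−f)²).
That is a quadratic in h: DoF·h² − 2·s·(s−f)·h − DoF·(s−f)² = 0 ⇒ h = (s−f)·(s + √(s² + DoF²)) / DoF = 131717 × (132000 + √(132000² + 23300²)) / 23300 = 131717 × (132000 + 134041) / 23300 ≈ 1503952 mm.
Then N = f²/(c·h) = 283² / (0.019 × 1503952) = 80089 / 28575 ≈ 2.80.

f/2.80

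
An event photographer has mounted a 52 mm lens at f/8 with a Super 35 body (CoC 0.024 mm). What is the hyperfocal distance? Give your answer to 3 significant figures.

14.1 m

Hyperfocal distance H = f²/(N·c) + f = 52²/(8 × 0.024) + 52 = 2704/0.192 + 52 ≈ 14135.3 mm ≈ 14.1 m.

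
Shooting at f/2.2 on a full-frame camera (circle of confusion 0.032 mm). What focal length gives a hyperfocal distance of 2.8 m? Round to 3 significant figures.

From H = f²/(N·c) + f, with f ≪ H: f ≈ √(H·N·c) = √(2800 × 2.2 × 0.032) = √197.12 ≈ 14.04 mm.
The +f correction barely moves this — solving exactly, f² + N·c·f − N·c·H = 0 ⇒ f = (−N·c + √((N·c)² + 4·N·c·H))/2 = (−0.0704 + √788.48)/2 ≈ 14.005 mm, so f ≈ 14.0 mm.

14.0 mm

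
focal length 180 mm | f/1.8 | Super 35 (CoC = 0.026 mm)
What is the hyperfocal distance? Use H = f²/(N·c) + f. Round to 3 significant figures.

Hyperfocal distance H = f²/(N·c) + f = 180²/(1.8 × 0.026) + 180 = 32400/0.0468 + 180 ≈ 692487.7 mm ≈ 692 m.

692 m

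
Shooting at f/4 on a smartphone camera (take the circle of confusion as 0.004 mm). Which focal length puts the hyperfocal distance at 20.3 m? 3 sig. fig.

18.0 mm

From H = f²/(N·c) + f, with f ≪ H: f ≈ √(H·N·c) = √(20300 × 4 × 0.004) = √324.80 ≈ 18.02 mm.
The +f correction barely moves this — solving exactly, f² + N·c·f − N·c·H = 0 ⇒ f = (−N·c + √((N·c)² + 4·N·c·H))/2 = (−0.016 + √1299.2)/2 ≈ 18.014 mm, so f ≈ 18.0 mm.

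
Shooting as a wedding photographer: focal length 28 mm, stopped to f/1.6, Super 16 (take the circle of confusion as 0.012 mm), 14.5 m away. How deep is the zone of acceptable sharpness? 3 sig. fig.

Hyperfocal distance H = f²/(N·c) + f = 28²/(1.6 × 0.012) + 28 = 784/0.0192 + 28 ≈ 40861.3 mm ≈ 40.86 m.
Near limit Dn = s·(H − f)/(H + s − 2f) = 14500 × (40861.3 − 28) / (40861.3 + 14500 − 2 × 28) = 14500 × 40833.3 / 55305.3 ≈ 10706 mm.
Far limit Df = s·(H − f)/(H − s) = 14500 × (40861.3 − 28) / (40861.3 − 14500) = 14500 × 40833.3 / 26361.3 ≈ 22460 mm.
Depth of field = Df − Dn = 22460 − 10706 ≈ 11754 mm ≈ 11.8 m.

11.8 m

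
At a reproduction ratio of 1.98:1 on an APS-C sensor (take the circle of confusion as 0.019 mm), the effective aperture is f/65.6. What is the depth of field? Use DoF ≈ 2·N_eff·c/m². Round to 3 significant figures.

0.636 mm

At magnification m, DoF ≈ 2·N_eff·c/m² = 2 × 65.6 × 0.019 / 1.98² = 2.493 / 3.92 ≈ 0.636 mm.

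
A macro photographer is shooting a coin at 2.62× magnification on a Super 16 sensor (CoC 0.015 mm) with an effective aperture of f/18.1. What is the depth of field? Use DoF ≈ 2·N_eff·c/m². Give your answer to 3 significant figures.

0.0791 mm

At magnification m, DoF ≈ 2·N_eff·c/m² = 2 × 18.1 × 0.015 / 2.62² = 0.543 / 6.864 ≈ 0.0791 mm.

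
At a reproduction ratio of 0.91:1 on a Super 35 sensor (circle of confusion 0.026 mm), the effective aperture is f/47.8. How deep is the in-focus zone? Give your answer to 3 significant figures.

3.00 mm

At magnification m, DoF ≈ 2·N_eff·c/m² = 2 × 47.8 × 0.026 / 0.91² = 2.486 / 0.8281 ≈ 3 mm.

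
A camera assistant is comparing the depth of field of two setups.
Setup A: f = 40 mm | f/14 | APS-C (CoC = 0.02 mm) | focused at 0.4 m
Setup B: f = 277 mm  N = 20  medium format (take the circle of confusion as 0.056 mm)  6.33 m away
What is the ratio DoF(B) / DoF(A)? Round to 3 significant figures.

Setup A: H = 40²/(14×0.02) + 40 ≈ 5754.3 mm; DoF = Df − Dn = 426.894 − 376.294 ≈ 50.600 mm.
Setup B: H = 277²/(20×0.056) + 277 ≈ 68785.0 mm; DoF = Df − Dn = 6943.5 − 5816.1 ≈ 1127.4 mm.
Ratio = 1127.4 / 50.600 ≈ 22.3.

22.3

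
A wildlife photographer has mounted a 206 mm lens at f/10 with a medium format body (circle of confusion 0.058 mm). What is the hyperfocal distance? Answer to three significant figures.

Hyperfocal distance H = f²/(N·c) + f = 206²/(10 × 0.058) + 206 = 42436/0.58 + 206 ≈ 73371.5 mm ≈ 73.4 m.

73.4 m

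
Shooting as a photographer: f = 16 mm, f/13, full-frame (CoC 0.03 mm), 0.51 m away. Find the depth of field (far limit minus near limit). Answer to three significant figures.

1.77 m

Hyperfocal distance H = f²/(N·c) + f = 16²/(13 × 0.03) + 16 = 256/0.39 + 16 ≈ 672.4 mm ≈ 0.672 m.
Near limit Dn = s·(H − f)/(H + s − 2f) = 510 × (672.4 − 16) / (672.4 + 510 − 2 × 16) = 510 × 656.4 / 1150.4 ≈ 291.0 mm.
Far limit Df = s·(H − f)/(H − s) = 510 × (672.4 − 16) / (672.4 − 510) = 510 × 656.4 / 162.4 ≈ 2061.3 mm.
Depth of field = Df − Dn = 2061.3 − 291.0 ≈ 1770.3 mm ≈ 1.77 m.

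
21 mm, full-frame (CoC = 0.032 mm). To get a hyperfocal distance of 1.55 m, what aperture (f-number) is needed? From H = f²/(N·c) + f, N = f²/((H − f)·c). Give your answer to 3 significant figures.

f/9.01

Rearrange H = f²/(N·c) + f for N: N = f² / ((H − f)·c).
N = 21² / ((1550 − 21) × 0.032) = 441 / 48.93 ≈ 9.01.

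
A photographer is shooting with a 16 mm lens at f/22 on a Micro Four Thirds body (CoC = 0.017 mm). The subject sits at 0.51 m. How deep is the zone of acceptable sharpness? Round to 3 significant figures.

Hyperfocal distance H = f²/(N·c) + f = 16²/(22 × 0.017) + 16 = 256/0.374 + 16 ≈ 700.5 mm ≈ 0.700 m.
Near limit Dn = s·(H − f)/(H + s − 2f) = 510 × (700.5 − 16) / (700.5 + 510 − 2 × 16) = 510 × 684.5 / 1178.5 ≈ 296.2 mm.
Far limit Df = s·(H − f)/(H − s) = 510 × (700.5 − 16) / (700.5 − 510) = 510 × 684.5 / 190.5 ≈ 1832.6 mm.
Depth of field = Df − Dn = 1832.6 − 296.2 ≈ 1536.4 mm ≈ 1.54 m.

1.54 m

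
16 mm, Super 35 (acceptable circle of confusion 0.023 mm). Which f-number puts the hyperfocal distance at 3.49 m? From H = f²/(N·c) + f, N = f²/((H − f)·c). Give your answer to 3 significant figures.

f/3.20

Rearrange H = f²/(N·c) + f for N: N = f² / ((H − f)·c).
N = 16² / ((3490 − 16) × 0.023) = 256 / 79.90 ≈ 3.20.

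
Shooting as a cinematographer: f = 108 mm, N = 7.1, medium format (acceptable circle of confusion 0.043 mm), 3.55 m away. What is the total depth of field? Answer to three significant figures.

Hyperfocal distance H = f²/(N·c) + f = 108²/(7.1 × 0.043) + 108 = 11664/0.3053 + 108 ≈ 38313.0 mm ≈ 38.31 m.
Near limit Dn = s·(H − f)/(H + s − 2f) = 3550 × (38313.0 − 108) / (38313.0 + 3550 − 2 × 108) = 3550 × 38205.0 / 41647.0 ≈ 3256.60 mm.
Far limit Df = s·(H − f)/(H − s) = 3550 × (38313.0 − 108) / (38313.0 − 3550) = 3550 × 38205.0 / 34763.0 ≈ 3901.50 mm.
Depth of field = Df − Dn = 3901.50 − 3256.60 ≈ 644.90 mm ≈ 0.645 m.

0.645 m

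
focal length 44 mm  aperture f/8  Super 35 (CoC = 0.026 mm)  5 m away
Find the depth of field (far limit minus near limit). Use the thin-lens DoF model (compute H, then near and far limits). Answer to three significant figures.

Hyperfocal distance H = f²/(N·c) + f = 44²/(8 × 0.026) + 44 = 1936/0.208 + 44 ≈ 9351.7 mm ≈ 9.352 m.
Near limit Dn = s·(H − f)/(H + s − 2f) = 5000 × (9351.7 − 44) / (9351.7 + 5000 − 2 × 44) = 5000 × 9307.7 / 14263.7 ≈ 3262.7 mm.
Far limit Df = s·(H − f)/(H − s) = 5000 × (9351.7 − 44) / (9351.7 − 5000) = 5000 × 9307.7 / 4351.7 ≈ 10694.3 mm.
Depth of field = Df − Dn = 10694.3 − 3262.7 ≈ 7431.6 mm ≈ 7.43 m.

7.43 m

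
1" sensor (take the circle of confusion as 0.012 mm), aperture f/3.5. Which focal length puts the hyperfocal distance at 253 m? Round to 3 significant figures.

From H = f²/(N·c) + f, with f ≪ H: f ≈ √(H·N·c) = √(253000 × 3.5 × 0.012) = √10626 ≈ 103.1 mm.
The +f correction barely moves this — solving exactly, f² + N·c·f − N·c·H = 0 ⇒ f = (−N·c + √((N·c)² + 4·N·c·H))/2 = (−0.042 + √42504)/2 ≈ 103.06 mm, so f ≈ 103 mm.

103 mm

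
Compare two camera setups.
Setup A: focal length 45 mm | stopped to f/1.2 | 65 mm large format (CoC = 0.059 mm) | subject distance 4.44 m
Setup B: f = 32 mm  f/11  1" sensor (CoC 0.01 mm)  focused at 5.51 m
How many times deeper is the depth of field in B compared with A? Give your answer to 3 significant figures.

Setup A: H = 45²/(1.2×0.059) + 45 ≈ 28646.7 mm; DoF = Df − Dn = 5246.1 − 3848.6 ≈ 1397.5 mm.
Setup B: H = 32²/(11×0.01) + 32 ≈ 9341.1 mm; DoF = Df − Dn = 13388.6 − 3468.8 ≈ 9919.8 mm.
Ratio = 9919.8 / 1397.5 ≈ 7.10.

7.10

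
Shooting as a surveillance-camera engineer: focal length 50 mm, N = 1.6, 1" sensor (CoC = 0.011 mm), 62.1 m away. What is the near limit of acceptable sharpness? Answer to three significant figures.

43.2 m

Hyperfocal distance H = f²/(N·c) + f = 50²/(1.6 × 0.011) + 50 = 2500/0.0176 + 50 ≈ 142095.5 mm ≈ 142.1 m.
Near limit Dn = s·(H − f)/(H + s − 2f) = 62100 × (142095.5 − 50) / (142095.5 + 62100 − 2 × 50) = 62100 × 142045.5 / 204095.5 ≈ 43220 mm ≈ 43.2 m.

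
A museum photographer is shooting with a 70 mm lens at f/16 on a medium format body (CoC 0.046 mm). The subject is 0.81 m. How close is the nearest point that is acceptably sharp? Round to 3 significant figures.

Hyperfocal distance H = f²/(N·c) + f = 70²/(16 × 0.046) + 70 = 4900/0.736 + 70 ≈ 6727.6 mm ≈ 6.728 m.
Near limit Dn = s·(H − f)/(H + s − 2f) = 810 × (6727.6 − 70) / (6727.6 + 810 − 2 × 70) = 810 × 6657.6 / 7397.6 ≈ 728.97 mm ≈ 0.729 m.

0.729 m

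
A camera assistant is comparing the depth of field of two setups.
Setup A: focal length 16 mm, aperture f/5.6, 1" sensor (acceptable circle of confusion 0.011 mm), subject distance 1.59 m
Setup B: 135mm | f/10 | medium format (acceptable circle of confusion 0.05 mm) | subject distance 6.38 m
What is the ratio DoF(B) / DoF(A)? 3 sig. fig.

1.60

Setup A: H = 16²/(5.6×0.011) + 16 ≈ 4171.8 mm; DoF = Df − Dn = 2559.3 − 1153.2 ≈ 1406.1 mm.
Setup B: H = 135²/(10×0.05) + 135 ≈ 36585.0 mm; DoF = Df − Dn = 7699.1 − 5446.8 ≈ 2252.3 mm.
Ratio = 2252.3 / 1406.1 ≈ 1.60.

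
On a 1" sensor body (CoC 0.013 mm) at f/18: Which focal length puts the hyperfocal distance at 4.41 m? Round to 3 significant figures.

From H = f²/(N·c) + f, with f ≪ H: f ≈ √(H·N·c) = √(4410 × 18 × 0.013) = √1031.9 ≈ 32.12 mm.
Exact: f² + N·c·f − N·c·H = 0 ⇒ f = (−N·c + √((N·c)² + 4·N·c·H))/2 = (−0.234 + √4127.8)/2 ≈ 32.007 mm ≈ 32.0 mm.

32.0 mm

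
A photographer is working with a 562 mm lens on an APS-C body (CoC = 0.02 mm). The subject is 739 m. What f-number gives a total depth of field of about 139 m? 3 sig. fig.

f/1.99

Write h = H − f = f²/(N·c). The thin-lens limits are Dn = s·h/(h + (s−f)) and Df = s·h/(h − (s−f)), so DoF = Df − Dn = 2·s·(s−f)·h / (h² − (s−f)²).
That is a quadratic in h: DoF·h² − 2·s·(s−f)·h − DoF·(s−f)² = 0 ⇒ h = (s−f)·(s + √(s² + DoF²)) / DoF = 738438 × (739000 + √(739000² + 139000²)) / 139000 = 738438 × (739000 + 751959) / 139000 ≈ 7920724 mm.
Then N = f²/(c·h) = 562² / (0.02 × 7920724) = 315844 / 158414 ≈ 1.99.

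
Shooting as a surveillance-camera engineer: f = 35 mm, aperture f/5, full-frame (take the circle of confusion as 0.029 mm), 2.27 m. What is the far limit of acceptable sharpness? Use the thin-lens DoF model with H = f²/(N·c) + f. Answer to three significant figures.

3.09 m

Hyperfocal distance H = f²/(N·c) + f = 35²/(5 × 0.029) + 35 = 1225/0.145 + 35 ≈ 8483.3 mm ≈ 8.483 m.
Far limit Df = s·(H − f)/(H − s) = 2270 × (8483.3 − 35) / (8483.3 − 2270) = 2270 × 8448.3 / 6213.3 ≈ 3086.5 mm ≈ 3.09 m.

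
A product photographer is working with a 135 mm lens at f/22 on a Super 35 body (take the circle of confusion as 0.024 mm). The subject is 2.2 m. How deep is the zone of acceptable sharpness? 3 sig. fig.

Hyperfocal distance H = f²/(N·c) + f = 135²/(22 × 0.024) + 135 = 18225/0.528 + 135 ≈ 34652.0 mm ≈ 34.65 m.
Near limit Dn = s·(H − f)/(H + s − 2f) = 2200 × (34652.0 − 135) / (34652.0 + 2200 − 2 × 135) = 2200 × 34517.0 / 36582.0 ≈ 2075.81 mm.
Far limit Df = s·(H − f)/(H − s) = 2200 × (34652.0 − 135) / (34652.0 − 2200) = 2200 × 34517.0 / 32452.0 ≈ 2339.99 mm.
Depth of field = Df − Dn = 2339.99 − 2075.81 ≈ 264.18 mm.

264 mm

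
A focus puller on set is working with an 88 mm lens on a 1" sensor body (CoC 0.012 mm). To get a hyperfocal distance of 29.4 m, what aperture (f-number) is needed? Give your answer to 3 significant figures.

f/22

Rearrange H = f²/(N·c) + f for N: N = f² / ((H − f)·c).
N = 88² / ((29400 − 88) × 0.012) = 7744 / 351.7 ≈ 22.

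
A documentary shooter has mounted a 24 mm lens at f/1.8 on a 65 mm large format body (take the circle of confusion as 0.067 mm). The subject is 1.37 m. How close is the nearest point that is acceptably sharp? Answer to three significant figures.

Hyperfocal distance H = f²/(N·c) + f = 24²/(1.8 × 0.067) + 24 = 576/0.1206 + 24 ≈ 4800.1 mm ≈ 4.800 m.
Near limit Dn = s·(H − f)/(H + s − 2f) = 1370 × (4800.1 − 24) / (4800.1 + 1370 − 2 × 24) = 1370 × 4776.1 / 6122.1 ≈ 1068.8 mm ≈ 1.07 m.

1.07 m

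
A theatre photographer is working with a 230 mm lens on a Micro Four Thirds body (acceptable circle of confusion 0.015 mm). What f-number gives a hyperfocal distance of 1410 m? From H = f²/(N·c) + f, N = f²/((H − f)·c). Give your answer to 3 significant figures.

f/2.50

Rearrange H = f²/(N·c) + f for N: N = f² / ((H − f)·c).
N = 230² / ((1410000 − 230) × 0.015) = 52900 / 21147 ≈ 2.50.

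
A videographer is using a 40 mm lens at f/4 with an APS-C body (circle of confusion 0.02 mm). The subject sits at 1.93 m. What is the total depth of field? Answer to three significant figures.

368 mm

Hyperfocal distance H = f²/(N·c) + f = 40²/(4 × 0.02) + 40 = 1600/0.08 + 40 ≈ 20040.0 mm ≈ 20.04 m.
Near limit Dn = s·(H − f)/(H + s − 2f) = 1930 × (20040.0 − 40) / (20040.0 + 1930 − 2 × 40) = 1930 × 20000.0 / 21890.0 ≈ 1763.36 mm.
Far limit Df = s·(H − f)/(H − s) = 1930 × (20040.0 − 40) / (20040.0 − 1930) = 1930 × 20000.0 / 18110.0 ≈ 2131.42 mm.
Depth of field = Df − Dn = 2131.42 − 1763.36 ≈ 368.06 mm.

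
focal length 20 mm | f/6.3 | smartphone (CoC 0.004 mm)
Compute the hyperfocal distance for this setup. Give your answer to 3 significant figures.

Hyperfocal distance H = f²/(N·c) + f = 20²/(6.3 × 0.004) + 20 = 400/0.0252 + 20 ≈ 15893.0 mm ≈ 15.9 m.

15.9 m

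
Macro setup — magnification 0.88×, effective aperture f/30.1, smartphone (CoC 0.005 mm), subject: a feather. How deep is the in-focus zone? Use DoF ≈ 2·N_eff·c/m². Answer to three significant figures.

At magnification m, DoF ≈ 2·N_eff·c/m² = 2 × 30.1 × 0.005 / 0.88² = 0.301 / 0.7744 ≈ 0.389 mm.

0.389 mm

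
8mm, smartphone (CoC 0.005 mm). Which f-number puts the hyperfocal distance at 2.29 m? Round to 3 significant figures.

f/5.61

Rearrange H = f²/(N·c) + f for N: N = f² / ((H − f)·c).
N = 8² / ((2290 − 8) × 0.005) = 64 / 11.41 ≈ 5.61.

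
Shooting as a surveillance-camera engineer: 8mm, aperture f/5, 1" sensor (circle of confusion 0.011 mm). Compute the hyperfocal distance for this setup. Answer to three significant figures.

1.17 m

Hyperfocal distance H = f²/(N·c) + f = 8²/(5 × 0.011) + 8 = 64/0.055 + 8 ≈ 1171.6 mm ≈ 1.17 m.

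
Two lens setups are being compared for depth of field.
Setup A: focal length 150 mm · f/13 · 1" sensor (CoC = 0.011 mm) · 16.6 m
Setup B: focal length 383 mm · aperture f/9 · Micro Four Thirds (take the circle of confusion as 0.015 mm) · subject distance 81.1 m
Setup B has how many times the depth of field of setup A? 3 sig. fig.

3.45

Setup A: H = 150²/(13×0.011) + 150 ≈ 157492.7 mm; DoF = Df − Dn = 18538.1 − 15028.8 ≈ 3509.3 mm.
Setup B: H = 383²/(9×0.015) + 383 ≈ 1086968.2 mm; DoF = Df − Dn = 87608 − 75492 ≈ 12116 mm.
Ratio = 12116 / 3509.3 ≈ 3.45.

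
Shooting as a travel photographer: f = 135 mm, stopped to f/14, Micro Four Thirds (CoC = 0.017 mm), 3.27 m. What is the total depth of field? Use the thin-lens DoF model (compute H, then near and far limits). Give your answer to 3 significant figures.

268 mm

Hyperfocal distance H = f²/(N·c) + f = 135²/(14 × 0.017) + 135 = 18225/0.238 + 135 ≈ 76710.6 mm ≈ 76.71 m.
Near limit Dn = s·(H − f)/(H + s − 2f) = 3270 × (76710.6 − 135) / (76710.6 + 3270 − 2 × 135) = 3270 × 76575.6 / 79710.6 ≈ 3141.39 mm.
Far limit Df = s·(H − f)/(H − s) = 3270 × (76710.6 − 135) / (76710.6 − 3270) = 3270 × 76575.6 / 73440.6 ≈ 3409.59 mm.
Depth of field = Df − Dn = 3409.59 − 3141.39 ≈ 268.20 mm.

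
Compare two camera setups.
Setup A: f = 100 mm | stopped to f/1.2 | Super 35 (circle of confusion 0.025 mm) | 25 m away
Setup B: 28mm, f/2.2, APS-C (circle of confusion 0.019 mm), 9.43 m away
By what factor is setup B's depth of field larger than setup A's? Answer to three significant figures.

Setup A: H = 100²/(1.2×0.025) + 100 ≈ 333433.3 mm; DoF = Df − Dn = 27018.3 − 23262.3 ≈ 3756.0 mm.
Setup B: H = 28²/(2.2×0.019) + 28 ≈ 18784.0 mm; DoF = Df − Dn = 18908 − 6281 ≈ 12627 mm.
Ratio = 12627 / 3756.0 ≈ 3.36.

3.36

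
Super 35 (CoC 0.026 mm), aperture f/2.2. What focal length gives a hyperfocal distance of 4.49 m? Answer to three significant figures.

16.0 mm

From H = f²/(N·c) + f, with f ≪ H: f ≈ √(H·N·c) = √(4490 × 2.2 × 0.026) = √256.83 ≈ 16.03 mm.
The +f correction barely moves this — solving exactly, f² + N·c·f − N·c·H = 0 ⇒ f = (−N·c + √((N·c)² + 4·N·c·H))/2 = (−0.0572 + √1027.3)/2 ≈ 15.997 mm, so f ≈ 16.0 mm.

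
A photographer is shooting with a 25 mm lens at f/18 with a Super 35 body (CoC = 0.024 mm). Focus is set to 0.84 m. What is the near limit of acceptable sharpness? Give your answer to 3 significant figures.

Hyperfocal distance H = f²/(N·c) + f = 25²/(18 × 0.024) + 25 = 625/0.432 + 25 ≈ 1471.8 mm ≈ 1.472 m.
Near limit Dn = s·(H − f)/(H + s − 2f) = 840 × (1471.8 − 25) / (1471.8 + 840 − 2 × 25) = 840 × 1446.8 / 2261.8 ≈ 537.32 mm ≈ 0.537 m.

0.537 m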